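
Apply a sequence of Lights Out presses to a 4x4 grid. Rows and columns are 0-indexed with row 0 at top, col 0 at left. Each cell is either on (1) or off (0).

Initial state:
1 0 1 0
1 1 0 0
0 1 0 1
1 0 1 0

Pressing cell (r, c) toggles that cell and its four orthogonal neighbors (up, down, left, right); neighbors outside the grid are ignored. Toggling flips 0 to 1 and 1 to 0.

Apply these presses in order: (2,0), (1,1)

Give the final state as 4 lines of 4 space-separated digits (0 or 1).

After press 1 at (2,0):
1 0 1 0
0 1 0 0
1 0 0 1
0 0 1 0

After press 2 at (1,1):
1 1 1 0
1 0 1 0
1 1 0 1
0 0 1 0

Answer: 1 1 1 0
1 0 1 0
1 1 0 1
0 0 1 0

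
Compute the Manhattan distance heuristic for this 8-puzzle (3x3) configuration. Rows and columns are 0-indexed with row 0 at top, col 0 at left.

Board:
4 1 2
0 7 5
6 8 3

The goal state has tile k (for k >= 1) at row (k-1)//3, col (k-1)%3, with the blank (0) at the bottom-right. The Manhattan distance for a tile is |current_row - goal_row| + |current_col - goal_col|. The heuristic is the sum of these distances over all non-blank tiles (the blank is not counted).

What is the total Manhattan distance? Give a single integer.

Tile 4: at (0,0), goal (1,0), distance |0-1|+|0-0| = 1
Tile 1: at (0,1), goal (0,0), distance |0-0|+|1-0| = 1
Tile 2: at (0,2), goal (0,1), distance |0-0|+|2-1| = 1
Tile 7: at (1,1), goal (2,0), distance |1-2|+|1-0| = 2
Tile 5: at (1,2), goal (1,1), distance |1-1|+|2-1| = 1
Tile 6: at (2,0), goal (1,2), distance |2-1|+|0-2| = 3
Tile 8: at (2,1), goal (2,1), distance |2-2|+|1-1| = 0
Tile 3: at (2,2), goal (0,2), distance |2-0|+|2-2| = 2
Sum: 1 + 1 + 1 + 2 + 1 + 3 + 0 + 2 = 11

Answer: 11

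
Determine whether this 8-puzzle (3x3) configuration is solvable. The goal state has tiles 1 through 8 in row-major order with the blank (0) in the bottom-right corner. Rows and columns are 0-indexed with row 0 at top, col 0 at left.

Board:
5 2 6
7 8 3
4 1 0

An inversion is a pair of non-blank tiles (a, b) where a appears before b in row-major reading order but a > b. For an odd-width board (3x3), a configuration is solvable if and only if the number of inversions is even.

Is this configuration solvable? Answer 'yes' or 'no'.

Inversions (pairs i<j in row-major order where tile[i] > tile[j] > 0): 16
16 is even, so the puzzle is solvable.

Answer: yes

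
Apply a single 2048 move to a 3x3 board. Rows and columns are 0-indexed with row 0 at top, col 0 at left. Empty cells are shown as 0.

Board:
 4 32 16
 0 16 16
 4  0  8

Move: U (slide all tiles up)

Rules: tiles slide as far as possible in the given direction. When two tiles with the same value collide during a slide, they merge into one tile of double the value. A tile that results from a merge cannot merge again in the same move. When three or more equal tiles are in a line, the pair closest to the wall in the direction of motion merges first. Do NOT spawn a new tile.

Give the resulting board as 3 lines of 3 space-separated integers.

Answer:  8 32 32
 0 16  8
 0  0  0

Derivation:
Slide up:
col 0: [4, 0, 4] -> [8, 0, 0]
col 1: [32, 16, 0] -> [32, 16, 0]
col 2: [16, 16, 8] -> [32, 8, 0]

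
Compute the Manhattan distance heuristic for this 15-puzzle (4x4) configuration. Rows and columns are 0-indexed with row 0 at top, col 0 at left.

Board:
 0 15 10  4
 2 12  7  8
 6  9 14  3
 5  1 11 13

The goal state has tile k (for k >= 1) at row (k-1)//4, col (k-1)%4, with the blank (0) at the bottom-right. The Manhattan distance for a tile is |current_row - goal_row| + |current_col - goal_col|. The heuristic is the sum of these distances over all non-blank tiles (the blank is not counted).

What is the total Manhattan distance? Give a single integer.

Answer: 30

Derivation:
Tile 15: (0,1)->(3,2) = 4
Tile 10: (0,2)->(2,1) = 3
Tile 4: (0,3)->(0,3) = 0
Tile 2: (1,0)->(0,1) = 2
Tile 12: (1,1)->(2,3) = 3
Tile 7: (1,2)->(1,2) = 0
Tile 8: (1,3)->(1,3) = 0
Tile 6: (2,0)->(1,1) = 2
Tile 9: (2,1)->(2,0) = 1
Tile 14: (2,2)->(3,1) = 2
Tile 3: (2,3)->(0,2) = 3
Tile 5: (3,0)->(1,0) = 2
Tile 1: (3,1)->(0,0) = 4
Tile 11: (3,2)->(2,2) = 1
Tile 13: (3,3)->(3,0) = 3
Sum: 4 + 3 + 0 + 2 + 3 + 0 + 0 + 2 + 1 + 2 + 3 + 2 + 4 + 1 + 3 = 30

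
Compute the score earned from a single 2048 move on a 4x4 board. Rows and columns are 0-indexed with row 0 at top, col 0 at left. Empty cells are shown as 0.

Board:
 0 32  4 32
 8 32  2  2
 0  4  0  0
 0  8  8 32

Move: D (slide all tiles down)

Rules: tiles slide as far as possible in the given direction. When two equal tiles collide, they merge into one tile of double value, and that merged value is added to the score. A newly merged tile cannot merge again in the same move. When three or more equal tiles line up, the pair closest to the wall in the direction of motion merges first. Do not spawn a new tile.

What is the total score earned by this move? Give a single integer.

Answer: 64

Derivation:
Slide down:
col 0: [0, 8, 0, 0] -> [0, 0, 0, 8]  score +0 (running 0)
col 1: [32, 32, 4, 8] -> [0, 64, 4, 8]  score +64 (running 64)
col 2: [4, 2, 0, 8] -> [0, 4, 2, 8]  score +0 (running 64)
col 3: [32, 2, 0, 32] -> [0, 32, 2, 32]  score +0 (running 64)
Board after move:
 0  0  0  0
 0 64  4 32
 0  4  2  2
 8  8  8 32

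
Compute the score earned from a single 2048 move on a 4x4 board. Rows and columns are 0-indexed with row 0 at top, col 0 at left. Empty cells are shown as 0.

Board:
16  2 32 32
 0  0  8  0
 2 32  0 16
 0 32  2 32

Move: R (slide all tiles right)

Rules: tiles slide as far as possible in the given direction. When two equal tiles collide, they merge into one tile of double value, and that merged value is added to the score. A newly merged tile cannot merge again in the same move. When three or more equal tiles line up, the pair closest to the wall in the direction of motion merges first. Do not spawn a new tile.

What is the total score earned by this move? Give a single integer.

Slide right:
row 0: [16, 2, 32, 32] -> [0, 16, 2, 64]  score +64 (running 64)
row 1: [0, 0, 8, 0] -> [0, 0, 0, 8]  score +0 (running 64)
row 2: [2, 32, 0, 16] -> [0, 2, 32, 16]  score +0 (running 64)
row 3: [0, 32, 2, 32] -> [0, 32, 2, 32]  score +0 (running 64)
Board after move:
 0 16  2 64
 0  0  0  8
 0  2 32 16
 0 32  2 32

Answer: 64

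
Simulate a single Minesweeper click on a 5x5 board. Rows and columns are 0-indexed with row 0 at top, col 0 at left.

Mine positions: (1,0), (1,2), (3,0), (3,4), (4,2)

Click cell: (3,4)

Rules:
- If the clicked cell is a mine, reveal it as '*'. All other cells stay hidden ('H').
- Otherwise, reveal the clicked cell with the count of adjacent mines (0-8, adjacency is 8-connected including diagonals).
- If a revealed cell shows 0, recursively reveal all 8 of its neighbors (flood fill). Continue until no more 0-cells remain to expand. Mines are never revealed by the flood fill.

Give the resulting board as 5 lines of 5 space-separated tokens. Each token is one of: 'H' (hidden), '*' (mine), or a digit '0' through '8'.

H H H H H
H H H H H
H H H H H
H H H H *
H H H H H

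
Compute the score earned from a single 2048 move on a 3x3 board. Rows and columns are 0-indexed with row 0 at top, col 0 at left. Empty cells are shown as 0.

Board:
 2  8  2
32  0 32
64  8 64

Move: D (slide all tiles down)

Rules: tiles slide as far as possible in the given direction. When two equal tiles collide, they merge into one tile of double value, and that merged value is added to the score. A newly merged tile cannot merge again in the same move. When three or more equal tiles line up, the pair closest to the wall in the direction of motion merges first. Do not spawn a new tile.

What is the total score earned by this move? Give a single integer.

Answer: 16

Derivation:
Slide down:
col 0: [2, 32, 64] -> [2, 32, 64]  score +0 (running 0)
col 1: [8, 0, 8] -> [0, 0, 16]  score +16 (running 16)
col 2: [2, 32, 64] -> [2, 32, 64]  score +0 (running 16)
Board after move:
 2  0  2
32  0 32
64 16 64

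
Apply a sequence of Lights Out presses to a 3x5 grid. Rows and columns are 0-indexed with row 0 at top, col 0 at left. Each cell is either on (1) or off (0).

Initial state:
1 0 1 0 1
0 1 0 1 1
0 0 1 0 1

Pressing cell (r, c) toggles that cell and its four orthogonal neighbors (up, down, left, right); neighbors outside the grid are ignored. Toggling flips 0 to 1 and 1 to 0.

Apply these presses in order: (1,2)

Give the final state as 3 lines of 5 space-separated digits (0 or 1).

After press 1 at (1,2):
1 0 0 0 1
0 0 1 0 1
0 0 0 0 1

Answer: 1 0 0 0 1
0 0 1 0 1
0 0 0 0 1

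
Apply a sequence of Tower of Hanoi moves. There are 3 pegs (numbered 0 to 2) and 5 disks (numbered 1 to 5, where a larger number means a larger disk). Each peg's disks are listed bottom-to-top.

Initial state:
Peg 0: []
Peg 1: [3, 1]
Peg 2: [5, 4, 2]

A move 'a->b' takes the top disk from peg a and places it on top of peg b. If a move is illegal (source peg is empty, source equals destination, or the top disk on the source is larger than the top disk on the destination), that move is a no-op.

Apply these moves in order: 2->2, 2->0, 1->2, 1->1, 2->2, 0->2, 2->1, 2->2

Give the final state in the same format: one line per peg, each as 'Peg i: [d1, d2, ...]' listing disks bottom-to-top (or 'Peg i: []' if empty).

Answer: Peg 0: [2]
Peg 1: [3, 1]
Peg 2: [5, 4]

Derivation:
After move 1 (2->2):
Peg 0: []
Peg 1: [3, 1]
Peg 2: [5, 4, 2]

After move 2 (2->0):
Peg 0: [2]
Peg 1: [3, 1]
Peg 2: [5, 4]

After move 3 (1->2):
Peg 0: [2]
Peg 1: [3]
Peg 2: [5, 4, 1]

After move 4 (1->1):
Peg 0: [2]
Peg 1: [3]
Peg 2: [5, 4, 1]

After move 5 (2->2):
Peg 0: [2]
Peg 1: [3]
Peg 2: [5, 4, 1]

After move 6 (0->2):
Peg 0: [2]
Peg 1: [3]
Peg 2: [5, 4, 1]

After move 7 (2->1):
Peg 0: [2]
Peg 1: [3, 1]
Peg 2: [5, 4]

After move 8 (2->2):
Peg 0: [2]
Peg 1: [3, 1]
Peg 2: [5, 4]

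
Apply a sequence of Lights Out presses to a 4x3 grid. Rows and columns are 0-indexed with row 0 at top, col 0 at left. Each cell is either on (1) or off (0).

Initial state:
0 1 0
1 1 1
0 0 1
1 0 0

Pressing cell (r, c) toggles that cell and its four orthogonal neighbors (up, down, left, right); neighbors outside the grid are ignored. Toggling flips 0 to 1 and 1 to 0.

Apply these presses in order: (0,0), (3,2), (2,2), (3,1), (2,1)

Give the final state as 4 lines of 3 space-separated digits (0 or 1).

Answer: 1 0 0
0 0 0
1 1 0
0 1 1

Derivation:
After press 1 at (0,0):
1 0 0
0 1 1
0 0 1
1 0 0

After press 2 at (3,2):
1 0 0
0 1 1
0 0 0
1 1 1

After press 3 at (2,2):
1 0 0
0 1 0
0 1 1
1 1 0

After press 4 at (3,1):
1 0 0
0 1 0
0 0 1
0 0 1

After press 5 at (2,1):
1 0 0
0 0 0
1 1 0
0 1 1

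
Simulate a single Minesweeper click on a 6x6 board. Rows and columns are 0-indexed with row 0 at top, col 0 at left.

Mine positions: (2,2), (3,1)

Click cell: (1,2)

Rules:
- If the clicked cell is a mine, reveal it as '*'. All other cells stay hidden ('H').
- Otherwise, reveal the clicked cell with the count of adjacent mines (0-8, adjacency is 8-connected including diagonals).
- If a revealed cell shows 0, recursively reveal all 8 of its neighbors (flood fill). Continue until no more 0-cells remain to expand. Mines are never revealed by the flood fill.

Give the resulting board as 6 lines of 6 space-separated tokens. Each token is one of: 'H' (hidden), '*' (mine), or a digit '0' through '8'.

H H H H H H
H H 1 H H H
H H H H H H
H H H H H H
H H H H H H
H H H H H H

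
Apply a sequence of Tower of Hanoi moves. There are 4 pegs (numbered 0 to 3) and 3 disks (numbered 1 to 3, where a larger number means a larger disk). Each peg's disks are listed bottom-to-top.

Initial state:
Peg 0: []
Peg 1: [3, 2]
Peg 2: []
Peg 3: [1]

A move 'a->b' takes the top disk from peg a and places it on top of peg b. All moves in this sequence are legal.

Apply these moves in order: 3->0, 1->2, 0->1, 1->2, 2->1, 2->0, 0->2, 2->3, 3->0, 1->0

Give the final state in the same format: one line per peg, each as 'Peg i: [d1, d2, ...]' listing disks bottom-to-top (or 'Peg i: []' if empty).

After move 1 (3->0):
Peg 0: [1]
Peg 1: [3, 2]
Peg 2: []
Peg 3: []

After move 2 (1->2):
Peg 0: [1]
Peg 1: [3]
Peg 2: [2]
Peg 3: []

After move 3 (0->1):
Peg 0: []
Peg 1: [3, 1]
Peg 2: [2]
Peg 3: []

After move 4 (1->2):
Peg 0: []
Peg 1: [3]
Peg 2: [2, 1]
Peg 3: []

After move 5 (2->1):
Peg 0: []
Peg 1: [3, 1]
Peg 2: [2]
Peg 3: []

After move 6 (2->0):
Peg 0: [2]
Peg 1: [3, 1]
Peg 2: []
Peg 3: []

After move 7 (0->2):
Peg 0: []
Peg 1: [3, 1]
Peg 2: [2]
Peg 3: []

After move 8 (2->3):
Peg 0: []
Peg 1: [3, 1]
Peg 2: []
Peg 3: [2]

After move 9 (3->0):
Peg 0: [2]
Peg 1: [3, 1]
Peg 2: []
Peg 3: []

After move 10 (1->0):
Peg 0: [2, 1]
Peg 1: [3]
Peg 2: []
Peg 3: []

Answer: Peg 0: [2, 1]
Peg 1: [3]
Peg 2: []
Peg 3: []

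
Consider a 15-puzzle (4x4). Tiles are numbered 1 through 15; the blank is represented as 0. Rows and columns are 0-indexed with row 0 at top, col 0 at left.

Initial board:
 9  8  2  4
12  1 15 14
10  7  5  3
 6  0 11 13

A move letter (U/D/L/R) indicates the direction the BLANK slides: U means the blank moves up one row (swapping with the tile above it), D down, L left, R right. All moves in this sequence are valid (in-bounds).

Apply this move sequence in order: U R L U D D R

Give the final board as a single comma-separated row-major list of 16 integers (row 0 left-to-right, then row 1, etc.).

Answer: 9, 8, 2, 4, 12, 1, 15, 14, 10, 7, 5, 3, 6, 11, 0, 13

Derivation:
After move 1 (U):
 9  8  2  4
12  1 15 14
10  0  5  3
 6  7 11 13

After move 2 (R):
 9  8  2  4
12  1 15 14
10  5  0  3
 6  7 11 13

After move 3 (L):
 9  8  2  4
12  1 15 14
10  0  5  3
 6  7 11 13

After move 4 (U):
 9  8  2  4
12  0 15 14
10  1  5  3
 6  7 11 13

After move 5 (D):
 9  8  2  4
12  1 15 14
10  0  5  3
 6  7 11 13

After move 6 (D):
 9  8  2  4
12  1 15 14
10  7  5  3
 6  0 11 13

After move 7 (R):
 9  8  2  4
12  1 15 14
10  7  5  3
 6 11  0 13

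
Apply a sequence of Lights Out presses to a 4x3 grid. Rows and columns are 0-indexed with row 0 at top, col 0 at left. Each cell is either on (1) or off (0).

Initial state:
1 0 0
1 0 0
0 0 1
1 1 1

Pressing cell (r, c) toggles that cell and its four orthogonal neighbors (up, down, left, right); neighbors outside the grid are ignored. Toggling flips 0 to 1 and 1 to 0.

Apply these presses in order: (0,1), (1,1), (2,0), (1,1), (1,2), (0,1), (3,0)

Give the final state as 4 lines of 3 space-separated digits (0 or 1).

Answer: 1 0 1
0 1 1
0 1 0
1 0 1

Derivation:
After press 1 at (0,1):
0 1 1
1 1 0
0 0 1
1 1 1

After press 2 at (1,1):
0 0 1
0 0 1
0 1 1
1 1 1

After press 3 at (2,0):
0 0 1
1 0 1
1 0 1
0 1 1

After press 4 at (1,1):
0 1 1
0 1 0
1 1 1
0 1 1

After press 5 at (1,2):
0 1 0
0 0 1
1 1 0
0 1 1

After press 6 at (0,1):
1 0 1
0 1 1
1 1 0
0 1 1

After press 7 at (3,0):
1 0 1
0 1 1
0 1 0
1 0 1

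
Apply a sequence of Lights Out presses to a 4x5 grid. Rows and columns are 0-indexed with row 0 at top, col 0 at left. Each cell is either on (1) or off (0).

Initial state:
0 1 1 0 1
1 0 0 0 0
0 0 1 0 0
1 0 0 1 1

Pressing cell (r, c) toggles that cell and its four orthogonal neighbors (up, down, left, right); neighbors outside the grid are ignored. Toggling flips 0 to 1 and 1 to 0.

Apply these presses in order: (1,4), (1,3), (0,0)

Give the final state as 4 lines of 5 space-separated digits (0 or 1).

Answer: 1 0 1 1 0
0 0 1 0 0
0 0 1 1 1
1 0 0 1 1

Derivation:
After press 1 at (1,4):
0 1 1 0 0
1 0 0 1 1
0 0 1 0 1
1 0 0 1 1

After press 2 at (1,3):
0 1 1 1 0
1 0 1 0 0
0 0 1 1 1
1 0 0 1 1

After press 3 at (0,0):
1 0 1 1 0
0 0 1 0 0
0 0 1 1 1
1 0 0 1 1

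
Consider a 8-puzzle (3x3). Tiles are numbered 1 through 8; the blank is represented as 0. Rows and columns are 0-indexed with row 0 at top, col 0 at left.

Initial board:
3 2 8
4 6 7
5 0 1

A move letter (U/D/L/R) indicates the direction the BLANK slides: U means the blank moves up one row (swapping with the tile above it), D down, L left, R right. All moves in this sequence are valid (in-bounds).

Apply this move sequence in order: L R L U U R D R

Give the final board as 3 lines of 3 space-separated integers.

Answer: 2 6 8
3 7 0
4 5 1

Derivation:
After move 1 (L):
3 2 8
4 6 7
0 5 1

After move 2 (R):
3 2 8
4 6 7
5 0 1

After move 3 (L):
3 2 8
4 6 7
0 5 1

After move 4 (U):
3 2 8
0 6 7
4 5 1

After move 5 (U):
0 2 8
3 6 7
4 5 1

After move 6 (R):
2 0 8
3 6 7
4 5 1

After move 7 (D):
2 6 8
3 0 7
4 5 1

After move 8 (R):
2 6 8
3 7 0
4 5 1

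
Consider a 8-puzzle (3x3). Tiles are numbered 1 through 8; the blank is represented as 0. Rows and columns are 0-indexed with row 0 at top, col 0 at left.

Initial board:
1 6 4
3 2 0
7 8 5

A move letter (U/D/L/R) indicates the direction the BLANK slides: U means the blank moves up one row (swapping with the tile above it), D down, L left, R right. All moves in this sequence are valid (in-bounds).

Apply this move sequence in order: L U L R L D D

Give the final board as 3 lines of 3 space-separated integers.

Answer: 3 1 4
7 6 2
0 8 5

Derivation:
After move 1 (L):
1 6 4
3 0 2
7 8 5

After move 2 (U):
1 0 4
3 6 2
7 8 5

After move 3 (L):
0 1 4
3 6 2
7 8 5

After move 4 (R):
1 0 4
3 6 2
7 8 5

After move 5 (L):
0 1 4
3 6 2
7 8 5

After move 6 (D):
3 1 4
0 6 2
7 8 5

After move 7 (D):
3 1 4
7 6 2
0 8 5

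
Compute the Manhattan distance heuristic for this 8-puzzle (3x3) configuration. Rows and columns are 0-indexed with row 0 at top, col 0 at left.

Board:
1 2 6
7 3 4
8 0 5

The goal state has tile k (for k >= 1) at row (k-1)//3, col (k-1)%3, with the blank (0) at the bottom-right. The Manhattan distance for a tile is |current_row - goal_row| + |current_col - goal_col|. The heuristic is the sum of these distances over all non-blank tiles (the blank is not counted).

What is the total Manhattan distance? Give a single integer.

Answer: 9

Derivation:
Tile 1: (0,0)->(0,0) = 0
Tile 2: (0,1)->(0,1) = 0
Tile 6: (0,2)->(1,2) = 1
Tile 7: (1,0)->(2,0) = 1
Tile 3: (1,1)->(0,2) = 2
Tile 4: (1,2)->(1,0) = 2
Tile 8: (2,0)->(2,1) = 1
Tile 5: (2,2)->(1,1) = 2
Sum: 0 + 0 + 1 + 1 + 2 + 2 + 1 + 2 = 9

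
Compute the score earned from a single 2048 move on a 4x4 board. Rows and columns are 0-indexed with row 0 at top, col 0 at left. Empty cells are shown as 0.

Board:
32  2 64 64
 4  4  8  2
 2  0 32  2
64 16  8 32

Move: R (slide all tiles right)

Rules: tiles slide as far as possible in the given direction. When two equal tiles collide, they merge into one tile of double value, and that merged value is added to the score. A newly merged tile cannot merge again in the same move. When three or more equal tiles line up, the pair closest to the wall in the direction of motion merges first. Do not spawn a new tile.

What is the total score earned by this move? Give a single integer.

Answer: 136

Derivation:
Slide right:
row 0: [32, 2, 64, 64] -> [0, 32, 2, 128]  score +128 (running 128)
row 1: [4, 4, 8, 2] -> [0, 8, 8, 2]  score +8 (running 136)
row 2: [2, 0, 32, 2] -> [0, 2, 32, 2]  score +0 (running 136)
row 3: [64, 16, 8, 32] -> [64, 16, 8, 32]  score +0 (running 136)
Board after move:
  0  32   2 128
  0   8   8   2
  0   2  32   2
 64  16   8  32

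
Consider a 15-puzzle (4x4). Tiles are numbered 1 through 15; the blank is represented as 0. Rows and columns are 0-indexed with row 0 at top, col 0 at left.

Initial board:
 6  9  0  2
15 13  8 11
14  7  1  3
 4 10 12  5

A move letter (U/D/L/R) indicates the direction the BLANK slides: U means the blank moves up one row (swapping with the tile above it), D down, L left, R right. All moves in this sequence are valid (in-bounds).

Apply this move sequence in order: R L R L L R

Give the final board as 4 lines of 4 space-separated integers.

Answer:  6  9  0  2
15 13  8 11
14  7  1  3
 4 10 12  5

Derivation:
After move 1 (R):
 6  9  2  0
15 13  8 11
14  7  1  3
 4 10 12  5

After move 2 (L):
 6  9  0  2
15 13  8 11
14  7  1  3
 4 10 12  5

After move 3 (R):
 6  9  2  0
15 13  8 11
14  7  1  3
 4 10 12  5

After move 4 (L):
 6  9  0  2
15 13  8 11
14  7  1  3
 4 10 12  5

After move 5 (L):
 6  0  9  2
15 13  8 11
14  7  1  3
 4 10 12  5

After move 6 (R):
 6  9  0  2
15 13  8 11
14  7  1  3
 4 10 12  5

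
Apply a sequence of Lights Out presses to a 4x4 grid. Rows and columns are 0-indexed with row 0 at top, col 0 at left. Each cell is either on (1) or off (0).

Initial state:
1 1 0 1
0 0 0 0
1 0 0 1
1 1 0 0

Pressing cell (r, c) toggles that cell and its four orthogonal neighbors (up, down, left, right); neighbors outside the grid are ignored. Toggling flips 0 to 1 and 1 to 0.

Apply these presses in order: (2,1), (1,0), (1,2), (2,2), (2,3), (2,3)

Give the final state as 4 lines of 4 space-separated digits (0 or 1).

After press 1 at (2,1):
1 1 0 1
0 1 0 0
0 1 1 1
1 0 0 0

After press 2 at (1,0):
0 1 0 1
1 0 0 0
1 1 1 1
1 0 0 0

After press 3 at (1,2):
0 1 1 1
1 1 1 1
1 1 0 1
1 0 0 0

After press 4 at (2,2):
0 1 1 1
1 1 0 1
1 0 1 0
1 0 1 0

After press 5 at (2,3):
0 1 1 1
1 1 0 0
1 0 0 1
1 0 1 1

After press 6 at (2,3):
0 1 1 1
1 1 0 1
1 0 1 0
1 0 1 0

Answer: 0 1 1 1
1 1 0 1
1 0 1 0
1 0 1 0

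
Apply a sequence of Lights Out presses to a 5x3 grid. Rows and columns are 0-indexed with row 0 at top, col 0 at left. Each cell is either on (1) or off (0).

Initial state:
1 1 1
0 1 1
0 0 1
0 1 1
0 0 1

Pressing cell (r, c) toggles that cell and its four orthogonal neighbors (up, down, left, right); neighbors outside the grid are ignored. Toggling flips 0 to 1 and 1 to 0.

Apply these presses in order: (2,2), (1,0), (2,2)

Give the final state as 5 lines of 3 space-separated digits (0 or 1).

Answer: 0 1 1
1 0 1
1 0 1
0 1 1
0 0 1

Derivation:
After press 1 at (2,2):
1 1 1
0 1 0
0 1 0
0 1 0
0 0 1

After press 2 at (1,0):
0 1 1
1 0 0
1 1 0
0 1 0
0 0 1

After press 3 at (2,2):
0 1 1
1 0 1
1 0 1
0 1 1
0 0 1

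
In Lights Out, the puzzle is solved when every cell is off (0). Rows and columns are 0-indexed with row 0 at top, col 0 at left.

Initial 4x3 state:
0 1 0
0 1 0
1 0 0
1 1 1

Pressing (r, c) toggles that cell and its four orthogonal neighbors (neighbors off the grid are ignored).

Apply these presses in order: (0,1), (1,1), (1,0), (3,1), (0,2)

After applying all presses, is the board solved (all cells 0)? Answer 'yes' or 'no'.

After press 1 at (0,1):
1 0 1
0 0 0
1 0 0
1 1 1

After press 2 at (1,1):
1 1 1
1 1 1
1 1 0
1 1 1

After press 3 at (1,0):
0 1 1
0 0 1
0 1 0
1 1 1

After press 4 at (3,1):
0 1 1
0 0 1
0 0 0
0 0 0

After press 5 at (0,2):
0 0 0
0 0 0
0 0 0
0 0 0

Lights still on: 0

Answer: yes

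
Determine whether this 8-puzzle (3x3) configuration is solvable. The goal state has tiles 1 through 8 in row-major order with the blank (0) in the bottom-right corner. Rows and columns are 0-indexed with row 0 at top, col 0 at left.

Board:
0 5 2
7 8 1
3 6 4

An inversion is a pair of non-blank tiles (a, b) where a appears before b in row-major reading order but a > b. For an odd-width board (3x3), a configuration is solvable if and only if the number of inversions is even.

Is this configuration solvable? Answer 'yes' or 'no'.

Inversions (pairs i<j in row-major order where tile[i] > tile[j] > 0): 14
14 is even, so the puzzle is solvable.

Answer: yes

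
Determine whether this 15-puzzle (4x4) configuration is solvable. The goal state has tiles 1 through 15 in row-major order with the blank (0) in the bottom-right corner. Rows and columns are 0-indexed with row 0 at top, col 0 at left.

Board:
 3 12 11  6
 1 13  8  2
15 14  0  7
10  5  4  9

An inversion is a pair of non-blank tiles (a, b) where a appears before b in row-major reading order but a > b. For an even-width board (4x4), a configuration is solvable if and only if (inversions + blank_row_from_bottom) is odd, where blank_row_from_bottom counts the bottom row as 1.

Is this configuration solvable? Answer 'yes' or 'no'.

Inversions: 53
Blank is in row 2 (0-indexed from top), which is row 2 counting from the bottom (bottom = 1).
53 + 2 = 55, which is odd, so the puzzle is solvable.

Answer: yes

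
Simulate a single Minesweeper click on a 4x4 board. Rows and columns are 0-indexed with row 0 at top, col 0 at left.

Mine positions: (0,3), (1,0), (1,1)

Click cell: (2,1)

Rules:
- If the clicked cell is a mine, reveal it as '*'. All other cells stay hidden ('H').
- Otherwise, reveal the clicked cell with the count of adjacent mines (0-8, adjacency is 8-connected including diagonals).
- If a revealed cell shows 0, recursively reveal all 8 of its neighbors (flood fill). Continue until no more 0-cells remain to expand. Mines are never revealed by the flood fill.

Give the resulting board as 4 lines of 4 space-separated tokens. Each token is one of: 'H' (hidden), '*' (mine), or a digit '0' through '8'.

H H H H
H H H H
H 2 H H
H H H H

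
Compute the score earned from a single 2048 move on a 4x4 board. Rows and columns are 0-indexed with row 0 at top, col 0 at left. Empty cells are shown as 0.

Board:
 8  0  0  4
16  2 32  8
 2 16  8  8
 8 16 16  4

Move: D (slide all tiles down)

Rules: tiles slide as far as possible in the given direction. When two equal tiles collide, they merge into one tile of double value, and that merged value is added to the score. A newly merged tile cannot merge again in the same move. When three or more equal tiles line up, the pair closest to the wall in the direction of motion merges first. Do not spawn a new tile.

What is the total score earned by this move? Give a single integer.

Answer: 48

Derivation:
Slide down:
col 0: [8, 16, 2, 8] -> [8, 16, 2, 8]  score +0 (running 0)
col 1: [0, 2, 16, 16] -> [0, 0, 2, 32]  score +32 (running 32)
col 2: [0, 32, 8, 16] -> [0, 32, 8, 16]  score +0 (running 32)
col 3: [4, 8, 8, 4] -> [0, 4, 16, 4]  score +16 (running 48)
Board after move:
 8  0  0  0
16  0 32  4
 2  2  8 16
 8 32 16  4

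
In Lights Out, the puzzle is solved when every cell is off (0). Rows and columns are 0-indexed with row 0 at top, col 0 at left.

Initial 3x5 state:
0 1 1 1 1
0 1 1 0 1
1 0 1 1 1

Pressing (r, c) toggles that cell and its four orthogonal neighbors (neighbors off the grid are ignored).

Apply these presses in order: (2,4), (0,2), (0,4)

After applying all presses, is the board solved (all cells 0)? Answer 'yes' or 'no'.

After press 1 at (2,4):
0 1 1 1 1
0 1 1 0 0
1 0 1 0 0

After press 2 at (0,2):
0 0 0 0 1
0 1 0 0 0
1 0 1 0 0

After press 3 at (0,4):
0 0 0 1 0
0 1 0 0 1
1 0 1 0 0

Lights still on: 5

Answer: no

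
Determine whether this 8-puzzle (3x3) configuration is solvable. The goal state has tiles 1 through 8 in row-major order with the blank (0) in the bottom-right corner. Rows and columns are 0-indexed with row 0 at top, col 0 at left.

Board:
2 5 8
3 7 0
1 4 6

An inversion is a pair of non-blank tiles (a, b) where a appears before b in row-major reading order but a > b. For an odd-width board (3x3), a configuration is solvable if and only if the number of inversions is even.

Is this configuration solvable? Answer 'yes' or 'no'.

Answer: no

Derivation:
Inversions (pairs i<j in row-major order where tile[i] > tile[j] > 0): 13
13 is odd, so the puzzle is not solvable.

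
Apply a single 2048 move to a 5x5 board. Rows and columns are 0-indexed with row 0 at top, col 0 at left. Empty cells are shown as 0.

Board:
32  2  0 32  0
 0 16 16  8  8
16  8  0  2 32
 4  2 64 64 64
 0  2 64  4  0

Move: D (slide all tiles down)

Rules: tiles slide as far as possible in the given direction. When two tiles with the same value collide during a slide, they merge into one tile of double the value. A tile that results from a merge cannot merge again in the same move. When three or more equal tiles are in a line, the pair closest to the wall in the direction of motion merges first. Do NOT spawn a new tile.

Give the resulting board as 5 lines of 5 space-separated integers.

Answer:   0   0   0  32   0
  0   2   0   8   0
 32  16   0   2   8
 16   8  16  64  32
  4   4 128   4  64

Derivation:
Slide down:
col 0: [32, 0, 16, 4, 0] -> [0, 0, 32, 16, 4]
col 1: [2, 16, 8, 2, 2] -> [0, 2, 16, 8, 4]
col 2: [0, 16, 0, 64, 64] -> [0, 0, 0, 16, 128]
col 3: [32, 8, 2, 64, 4] -> [32, 8, 2, 64, 4]
col 4: [0, 8, 32, 64, 0] -> [0, 0, 8, 32, 64]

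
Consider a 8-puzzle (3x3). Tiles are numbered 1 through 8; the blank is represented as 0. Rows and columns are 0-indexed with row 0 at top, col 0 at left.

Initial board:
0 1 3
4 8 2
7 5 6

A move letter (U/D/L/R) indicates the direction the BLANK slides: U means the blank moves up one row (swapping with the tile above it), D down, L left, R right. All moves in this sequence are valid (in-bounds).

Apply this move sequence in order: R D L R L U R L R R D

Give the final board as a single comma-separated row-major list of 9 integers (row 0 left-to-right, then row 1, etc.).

Answer: 8, 3, 2, 1, 4, 0, 7, 5, 6

Derivation:
After move 1 (R):
1 0 3
4 8 2
7 5 6

After move 2 (D):
1 8 3
4 0 2
7 5 6

After move 3 (L):
1 8 3
0 4 2
7 5 6

After move 4 (R):
1 8 3
4 0 2
7 5 6

After move 5 (L):
1 8 3
0 4 2
7 5 6

After move 6 (U):
0 8 3
1 4 2
7 5 6

After move 7 (R):
8 0 3
1 4 2
7 5 6

After move 8 (L):
0 8 3
1 4 2
7 5 6

After move 9 (R):
8 0 3
1 4 2
7 5 6

After move 10 (R):
8 3 0
1 4 2
7 5 6

After move 11 (D):
8 3 2
1 4 0
7 5 6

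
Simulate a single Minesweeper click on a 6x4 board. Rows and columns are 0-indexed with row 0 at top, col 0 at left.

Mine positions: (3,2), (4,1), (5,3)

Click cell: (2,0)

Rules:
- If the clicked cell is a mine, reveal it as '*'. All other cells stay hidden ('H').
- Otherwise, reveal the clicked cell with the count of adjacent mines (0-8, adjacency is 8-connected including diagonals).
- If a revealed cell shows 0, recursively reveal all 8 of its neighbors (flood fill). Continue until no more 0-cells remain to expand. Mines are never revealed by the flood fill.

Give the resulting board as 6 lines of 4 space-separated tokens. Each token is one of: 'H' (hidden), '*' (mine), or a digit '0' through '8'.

0 0 0 0
0 0 0 0
0 1 1 1
1 2 H H
H H H H
H H H H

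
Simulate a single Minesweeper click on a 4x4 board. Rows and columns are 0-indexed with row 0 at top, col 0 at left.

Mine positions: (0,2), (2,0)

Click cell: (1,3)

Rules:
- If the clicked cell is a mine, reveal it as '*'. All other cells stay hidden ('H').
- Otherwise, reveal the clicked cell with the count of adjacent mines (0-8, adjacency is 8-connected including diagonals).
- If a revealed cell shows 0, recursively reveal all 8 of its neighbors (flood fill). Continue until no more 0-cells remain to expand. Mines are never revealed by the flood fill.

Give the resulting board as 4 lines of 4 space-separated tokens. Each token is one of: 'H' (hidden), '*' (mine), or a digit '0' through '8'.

H H H H
H H H 1
H H H H
H H H H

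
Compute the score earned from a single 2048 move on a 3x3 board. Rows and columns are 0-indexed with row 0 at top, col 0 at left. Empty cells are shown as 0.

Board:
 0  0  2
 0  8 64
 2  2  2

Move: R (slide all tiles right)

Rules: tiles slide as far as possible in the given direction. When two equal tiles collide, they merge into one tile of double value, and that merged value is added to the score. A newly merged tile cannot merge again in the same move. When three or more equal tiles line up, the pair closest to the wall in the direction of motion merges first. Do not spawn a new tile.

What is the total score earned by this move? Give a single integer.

Slide right:
row 0: [0, 0, 2] -> [0, 0, 2]  score +0 (running 0)
row 1: [0, 8, 64] -> [0, 8, 64]  score +0 (running 0)
row 2: [2, 2, 2] -> [0, 2, 4]  score +4 (running 4)
Board after move:
 0  0  2
 0  8 64
 0  2  4

Answer: 4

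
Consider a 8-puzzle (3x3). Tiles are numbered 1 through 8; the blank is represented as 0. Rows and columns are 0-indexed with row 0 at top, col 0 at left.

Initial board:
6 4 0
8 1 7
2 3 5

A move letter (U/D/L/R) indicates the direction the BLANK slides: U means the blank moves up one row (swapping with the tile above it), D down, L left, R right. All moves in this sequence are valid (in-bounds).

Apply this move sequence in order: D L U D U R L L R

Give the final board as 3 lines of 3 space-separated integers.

After move 1 (D):
6 4 7
8 1 0
2 3 5

After move 2 (L):
6 4 7
8 0 1
2 3 5

After move 3 (U):
6 0 7
8 4 1
2 3 5

After move 4 (D):
6 4 7
8 0 1
2 3 5

After move 5 (U):
6 0 7
8 4 1
2 3 5

After move 6 (R):
6 7 0
8 4 1
2 3 5

After move 7 (L):
6 0 7
8 4 1
2 3 5

After move 8 (L):
0 6 7
8 4 1
2 3 5

After move 9 (R):
6 0 7
8 4 1
2 3 5

Answer: 6 0 7
8 4 1
2 3 5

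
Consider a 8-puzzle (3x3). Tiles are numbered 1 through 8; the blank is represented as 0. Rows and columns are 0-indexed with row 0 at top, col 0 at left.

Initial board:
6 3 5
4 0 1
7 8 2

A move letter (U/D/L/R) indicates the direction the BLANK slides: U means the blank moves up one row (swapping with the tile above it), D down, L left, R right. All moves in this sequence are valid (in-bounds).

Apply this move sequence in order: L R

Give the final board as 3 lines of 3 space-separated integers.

Answer: 6 3 5
4 0 1
7 8 2

Derivation:
After move 1 (L):
6 3 5
0 4 1
7 8 2

After move 2 (R):
6 3 5
4 0 1
7 8 2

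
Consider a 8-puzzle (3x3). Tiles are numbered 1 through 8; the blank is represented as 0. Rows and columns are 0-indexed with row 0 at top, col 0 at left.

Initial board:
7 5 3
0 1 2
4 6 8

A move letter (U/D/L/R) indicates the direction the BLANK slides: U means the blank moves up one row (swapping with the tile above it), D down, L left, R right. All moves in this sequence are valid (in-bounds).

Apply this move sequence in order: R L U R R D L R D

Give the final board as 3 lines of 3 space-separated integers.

Answer: 5 3 2
7 1 8
4 6 0

Derivation:
After move 1 (R):
7 5 3
1 0 2
4 6 8

After move 2 (L):
7 5 3
0 1 2
4 6 8

After move 3 (U):
0 5 3
7 1 2
4 6 8

After move 4 (R):
5 0 3
7 1 2
4 6 8

After move 5 (R):
5 3 0
7 1 2
4 6 8

After move 6 (D):
5 3 2
7 1 0
4 6 8

After move 7 (L):
5 3 2
7 0 1
4 6 8

After move 8 (R):
5 3 2
7 1 0
4 6 8

After move 9 (D):
5 3 2
7 1 8
4 6 0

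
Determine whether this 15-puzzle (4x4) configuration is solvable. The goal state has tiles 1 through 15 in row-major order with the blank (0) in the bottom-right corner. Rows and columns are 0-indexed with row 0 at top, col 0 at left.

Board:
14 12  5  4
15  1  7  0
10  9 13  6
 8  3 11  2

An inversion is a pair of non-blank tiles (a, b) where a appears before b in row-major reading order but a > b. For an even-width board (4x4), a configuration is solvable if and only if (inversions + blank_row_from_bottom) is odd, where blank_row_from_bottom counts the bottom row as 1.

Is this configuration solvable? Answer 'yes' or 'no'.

Inversions: 64
Blank is in row 1 (0-indexed from top), which is row 3 counting from the bottom (bottom = 1).
64 + 3 = 67, which is odd, so the puzzle is solvable.

Answer: yes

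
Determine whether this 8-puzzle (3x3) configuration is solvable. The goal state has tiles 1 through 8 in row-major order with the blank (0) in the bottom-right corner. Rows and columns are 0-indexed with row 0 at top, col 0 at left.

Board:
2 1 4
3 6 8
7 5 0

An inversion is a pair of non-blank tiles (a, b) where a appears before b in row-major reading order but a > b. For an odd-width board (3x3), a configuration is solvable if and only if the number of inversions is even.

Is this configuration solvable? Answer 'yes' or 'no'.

Answer: yes

Derivation:
Inversions (pairs i<j in row-major order where tile[i] > tile[j] > 0): 6
6 is even, so the puzzle is solvable.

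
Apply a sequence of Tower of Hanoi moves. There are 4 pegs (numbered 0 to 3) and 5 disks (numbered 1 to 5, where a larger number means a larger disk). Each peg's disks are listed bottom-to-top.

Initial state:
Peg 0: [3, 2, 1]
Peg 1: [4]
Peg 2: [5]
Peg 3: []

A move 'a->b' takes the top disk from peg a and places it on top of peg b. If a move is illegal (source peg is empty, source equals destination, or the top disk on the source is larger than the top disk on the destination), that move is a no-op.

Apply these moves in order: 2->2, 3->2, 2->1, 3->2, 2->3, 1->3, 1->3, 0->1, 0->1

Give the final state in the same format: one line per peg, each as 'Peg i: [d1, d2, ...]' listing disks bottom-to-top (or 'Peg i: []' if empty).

Answer: Peg 0: [3, 2]
Peg 1: [1]
Peg 2: []
Peg 3: [5, 4]

Derivation:
After move 1 (2->2):
Peg 0: [3, 2, 1]
Peg 1: [4]
Peg 2: [5]
Peg 3: []

After move 2 (3->2):
Peg 0: [3, 2, 1]
Peg 1: [4]
Peg 2: [5]
Peg 3: []

After move 3 (2->1):
Peg 0: [3, 2, 1]
Peg 1: [4]
Peg 2: [5]
Peg 3: []

After move 4 (3->2):
Peg 0: [3, 2, 1]
Peg 1: [4]
Peg 2: [5]
Peg 3: []

After move 5 (2->3):
Peg 0: [3, 2, 1]
Peg 1: [4]
Peg 2: []
Peg 3: [5]

After move 6 (1->3):
Peg 0: [3, 2, 1]
Peg 1: []
Peg 2: []
Peg 3: [5, 4]

After move 7 (1->3):
Peg 0: [3, 2, 1]
Peg 1: []
Peg 2: []
Peg 3: [5, 4]

After move 8 (0->1):
Peg 0: [3, 2]
Peg 1: [1]
Peg 2: []
Peg 3: [5, 4]

After move 9 (0->1):
Peg 0: [3, 2]
Peg 1: [1]
Peg 2: []
Peg 3: [5, 4]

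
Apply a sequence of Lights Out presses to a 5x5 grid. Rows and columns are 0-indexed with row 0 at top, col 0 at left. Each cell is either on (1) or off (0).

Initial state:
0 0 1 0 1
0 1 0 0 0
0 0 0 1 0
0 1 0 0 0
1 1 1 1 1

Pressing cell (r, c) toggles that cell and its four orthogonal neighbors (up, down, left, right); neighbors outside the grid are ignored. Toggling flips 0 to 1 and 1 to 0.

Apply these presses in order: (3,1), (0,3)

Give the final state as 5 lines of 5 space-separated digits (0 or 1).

Answer: 0 0 0 1 0
0 1 0 1 0
0 1 0 1 0
1 0 1 0 0
1 0 1 1 1

Derivation:
After press 1 at (3,1):
0 0 1 0 1
0 1 0 0 0
0 1 0 1 0
1 0 1 0 0
1 0 1 1 1

After press 2 at (0,3):
0 0 0 1 0
0 1 0 1 0
0 1 0 1 0
1 0 1 0 0
1 0 1 1 1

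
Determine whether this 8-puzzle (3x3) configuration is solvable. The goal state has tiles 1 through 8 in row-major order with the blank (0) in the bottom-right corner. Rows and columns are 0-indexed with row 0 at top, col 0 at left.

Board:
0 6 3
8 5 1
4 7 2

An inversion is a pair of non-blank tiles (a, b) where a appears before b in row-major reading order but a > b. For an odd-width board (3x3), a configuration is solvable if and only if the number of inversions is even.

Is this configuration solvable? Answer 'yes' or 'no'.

Inversions (pairs i<j in row-major order where tile[i] > tile[j] > 0): 17
17 is odd, so the puzzle is not solvable.

Answer: no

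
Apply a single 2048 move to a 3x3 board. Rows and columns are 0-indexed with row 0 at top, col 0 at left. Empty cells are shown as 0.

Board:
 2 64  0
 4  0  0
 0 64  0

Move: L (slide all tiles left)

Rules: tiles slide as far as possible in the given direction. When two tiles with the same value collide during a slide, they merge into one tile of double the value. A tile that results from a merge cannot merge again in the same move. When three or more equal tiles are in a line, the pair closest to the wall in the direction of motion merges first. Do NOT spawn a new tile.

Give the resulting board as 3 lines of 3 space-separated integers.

Answer:  2 64  0
 4  0  0
64  0  0

Derivation:
Slide left:
row 0: [2, 64, 0] -> [2, 64, 0]
row 1: [4, 0, 0] -> [4, 0, 0]
row 2: [0, 64, 0] -> [64, 0, 0]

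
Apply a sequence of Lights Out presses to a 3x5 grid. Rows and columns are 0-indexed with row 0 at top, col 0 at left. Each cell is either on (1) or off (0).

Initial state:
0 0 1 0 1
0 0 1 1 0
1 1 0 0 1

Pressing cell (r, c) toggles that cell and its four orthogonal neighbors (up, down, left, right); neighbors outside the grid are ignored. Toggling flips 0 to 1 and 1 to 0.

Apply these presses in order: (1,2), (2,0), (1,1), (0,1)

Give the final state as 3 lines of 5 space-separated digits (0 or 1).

After press 1 at (1,2):
0 0 0 0 1
0 1 0 0 0
1 1 1 0 1

After press 2 at (2,0):
0 0 0 0 1
1 1 0 0 0
0 0 1 0 1

After press 3 at (1,1):
0 1 0 0 1
0 0 1 0 0
0 1 1 0 1

After press 4 at (0,1):
1 0 1 0 1
0 1 1 0 0
0 1 1 0 1

Answer: 1 0 1 0 1
0 1 1 0 0
0 1 1 0 1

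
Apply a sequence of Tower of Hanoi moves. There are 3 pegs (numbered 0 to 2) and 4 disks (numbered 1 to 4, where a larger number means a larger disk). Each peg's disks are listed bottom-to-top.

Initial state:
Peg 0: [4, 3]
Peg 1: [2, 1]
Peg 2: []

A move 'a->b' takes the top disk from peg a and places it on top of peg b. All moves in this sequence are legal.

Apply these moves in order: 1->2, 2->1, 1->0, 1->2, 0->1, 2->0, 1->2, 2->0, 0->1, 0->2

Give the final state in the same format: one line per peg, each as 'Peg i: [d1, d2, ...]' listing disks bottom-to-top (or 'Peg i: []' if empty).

Answer: Peg 0: [4, 3]
Peg 1: [1]
Peg 2: [2]

Derivation:
After move 1 (1->2):
Peg 0: [4, 3]
Peg 1: [2]
Peg 2: [1]

After move 2 (2->1):
Peg 0: [4, 3]
Peg 1: [2, 1]
Peg 2: []

After move 3 (1->0):
Peg 0: [4, 3, 1]
Peg 1: [2]
Peg 2: []

After move 4 (1->2):
Peg 0: [4, 3, 1]
Peg 1: []
Peg 2: [2]

After move 5 (0->1):
Peg 0: [4, 3]
Peg 1: [1]
Peg 2: [2]

After move 6 (2->0):
Peg 0: [4, 3, 2]
Peg 1: [1]
Peg 2: []

After move 7 (1->2):
Peg 0: [4, 3, 2]
Peg 1: []
Peg 2: [1]

After move 8 (2->0):
Peg 0: [4, 3, 2, 1]
Peg 1: []
Peg 2: []

After move 9 (0->1):
Peg 0: [4, 3, 2]
Peg 1: [1]
Peg 2: []

After move 10 (0->2):
Peg 0: [4, 3]
Peg 1: [1]
Peg 2: [2]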